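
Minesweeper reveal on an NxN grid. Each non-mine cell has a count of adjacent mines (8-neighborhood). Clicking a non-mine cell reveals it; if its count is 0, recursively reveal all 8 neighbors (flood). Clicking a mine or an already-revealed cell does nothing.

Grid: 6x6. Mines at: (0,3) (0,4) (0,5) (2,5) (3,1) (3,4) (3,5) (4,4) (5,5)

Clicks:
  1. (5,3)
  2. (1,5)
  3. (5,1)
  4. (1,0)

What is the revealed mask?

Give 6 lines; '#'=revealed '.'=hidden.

Click 1 (5,3) count=1: revealed 1 new [(5,3)] -> total=1
Click 2 (1,5) count=3: revealed 1 new [(1,5)] -> total=2
Click 3 (5,1) count=0: revealed 7 new [(4,0) (4,1) (4,2) (4,3) (5,0) (5,1) (5,2)] -> total=9
Click 4 (1,0) count=0: revealed 9 new [(0,0) (0,1) (0,2) (1,0) (1,1) (1,2) (2,0) (2,1) (2,2)] -> total=18

Answer: ###...
###..#
###...
......
####..
####..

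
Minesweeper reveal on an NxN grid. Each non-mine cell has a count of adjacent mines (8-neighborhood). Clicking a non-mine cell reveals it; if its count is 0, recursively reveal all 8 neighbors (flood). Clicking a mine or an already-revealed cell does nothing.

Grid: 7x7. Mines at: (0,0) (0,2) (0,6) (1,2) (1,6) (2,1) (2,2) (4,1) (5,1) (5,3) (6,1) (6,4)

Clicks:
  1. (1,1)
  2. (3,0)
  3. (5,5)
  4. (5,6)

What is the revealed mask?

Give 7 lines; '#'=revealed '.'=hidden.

Answer: ...###.
.#.###.
...####
#..####
...####
....###
.....##

Derivation:
Click 1 (1,1) count=5: revealed 1 new [(1,1)] -> total=1
Click 2 (3,0) count=2: revealed 1 new [(3,0)] -> total=2
Click 3 (5,5) count=1: revealed 1 new [(5,5)] -> total=3
Click 4 (5,6) count=0: revealed 22 new [(0,3) (0,4) (0,5) (1,3) (1,4) (1,5) (2,3) (2,4) (2,5) (2,6) (3,3) (3,4) (3,5) (3,6) (4,3) (4,4) (4,5) (4,6) (5,4) (5,6) (6,5) (6,6)] -> total=25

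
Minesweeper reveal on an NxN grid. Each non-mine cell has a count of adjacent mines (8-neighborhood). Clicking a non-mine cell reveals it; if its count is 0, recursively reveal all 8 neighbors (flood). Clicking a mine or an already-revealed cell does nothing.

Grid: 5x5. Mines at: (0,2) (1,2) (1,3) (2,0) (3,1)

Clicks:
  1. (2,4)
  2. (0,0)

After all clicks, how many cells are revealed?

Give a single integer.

Answer: 5

Derivation:
Click 1 (2,4) count=1: revealed 1 new [(2,4)] -> total=1
Click 2 (0,0) count=0: revealed 4 new [(0,0) (0,1) (1,0) (1,1)] -> total=5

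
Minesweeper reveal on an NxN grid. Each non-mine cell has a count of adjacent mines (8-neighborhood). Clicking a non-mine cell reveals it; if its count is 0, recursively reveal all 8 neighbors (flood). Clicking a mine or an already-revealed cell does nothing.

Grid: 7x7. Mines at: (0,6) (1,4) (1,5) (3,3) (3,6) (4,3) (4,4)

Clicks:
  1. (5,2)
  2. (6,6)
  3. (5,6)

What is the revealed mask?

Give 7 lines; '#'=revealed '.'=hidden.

Click 1 (5,2) count=1: revealed 1 new [(5,2)] -> total=1
Click 2 (6,6) count=0: revealed 33 new [(0,0) (0,1) (0,2) (0,3) (1,0) (1,1) (1,2) (1,3) (2,0) (2,1) (2,2) (2,3) (3,0) (3,1) (3,2) (4,0) (4,1) (4,2) (4,5) (4,6) (5,0) (5,1) (5,3) (5,4) (5,5) (5,6) (6,0) (6,1) (6,2) (6,3) (6,4) (6,5) (6,6)] -> total=34
Click 3 (5,6) count=0: revealed 0 new [(none)] -> total=34

Answer: ####...
####...
####...
###....
###..##
#######
#######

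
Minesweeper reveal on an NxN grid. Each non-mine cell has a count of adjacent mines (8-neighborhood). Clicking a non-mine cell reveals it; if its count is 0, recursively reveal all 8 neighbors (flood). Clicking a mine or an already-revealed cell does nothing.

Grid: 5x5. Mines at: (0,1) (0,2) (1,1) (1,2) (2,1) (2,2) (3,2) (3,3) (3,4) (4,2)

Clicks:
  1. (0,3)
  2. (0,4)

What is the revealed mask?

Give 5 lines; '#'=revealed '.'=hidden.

Answer: ...##
...##
...##
.....
.....

Derivation:
Click 1 (0,3) count=2: revealed 1 new [(0,3)] -> total=1
Click 2 (0,4) count=0: revealed 5 new [(0,4) (1,3) (1,4) (2,3) (2,4)] -> total=6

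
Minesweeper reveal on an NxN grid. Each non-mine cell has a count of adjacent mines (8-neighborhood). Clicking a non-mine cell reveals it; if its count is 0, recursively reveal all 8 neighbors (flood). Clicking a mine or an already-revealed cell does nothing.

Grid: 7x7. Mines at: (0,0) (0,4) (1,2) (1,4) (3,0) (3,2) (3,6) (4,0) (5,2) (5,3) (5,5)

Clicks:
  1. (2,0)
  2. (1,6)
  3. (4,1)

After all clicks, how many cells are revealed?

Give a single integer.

Answer: 8

Derivation:
Click 1 (2,0) count=1: revealed 1 new [(2,0)] -> total=1
Click 2 (1,6) count=0: revealed 6 new [(0,5) (0,6) (1,5) (1,6) (2,5) (2,6)] -> total=7
Click 3 (4,1) count=4: revealed 1 new [(4,1)] -> total=8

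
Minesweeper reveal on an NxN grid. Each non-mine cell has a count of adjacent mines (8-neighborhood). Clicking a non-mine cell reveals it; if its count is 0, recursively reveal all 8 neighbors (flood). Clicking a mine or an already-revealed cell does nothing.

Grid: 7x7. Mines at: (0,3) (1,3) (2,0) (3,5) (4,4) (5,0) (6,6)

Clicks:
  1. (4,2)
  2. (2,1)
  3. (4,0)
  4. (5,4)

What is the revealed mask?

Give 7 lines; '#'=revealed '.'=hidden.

Answer: .......
.......
.###...
.###...
####...
.#####.
.#####.

Derivation:
Click 1 (4,2) count=0: revealed 19 new [(2,1) (2,2) (2,3) (3,1) (3,2) (3,3) (4,1) (4,2) (4,3) (5,1) (5,2) (5,3) (5,4) (5,5) (6,1) (6,2) (6,3) (6,4) (6,5)] -> total=19
Click 2 (2,1) count=1: revealed 0 new [(none)] -> total=19
Click 3 (4,0) count=1: revealed 1 new [(4,0)] -> total=20
Click 4 (5,4) count=1: revealed 0 new [(none)] -> total=20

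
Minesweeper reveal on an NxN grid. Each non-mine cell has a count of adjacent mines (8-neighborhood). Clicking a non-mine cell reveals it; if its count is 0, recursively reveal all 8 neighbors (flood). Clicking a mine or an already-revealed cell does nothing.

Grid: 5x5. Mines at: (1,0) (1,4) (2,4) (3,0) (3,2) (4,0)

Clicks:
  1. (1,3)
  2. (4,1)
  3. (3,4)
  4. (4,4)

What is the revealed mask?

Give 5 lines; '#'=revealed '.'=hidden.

Answer: .....
...#.
.....
...##
.#.##

Derivation:
Click 1 (1,3) count=2: revealed 1 new [(1,3)] -> total=1
Click 2 (4,1) count=3: revealed 1 new [(4,1)] -> total=2
Click 3 (3,4) count=1: revealed 1 new [(3,4)] -> total=3
Click 4 (4,4) count=0: revealed 3 new [(3,3) (4,3) (4,4)] -> total=6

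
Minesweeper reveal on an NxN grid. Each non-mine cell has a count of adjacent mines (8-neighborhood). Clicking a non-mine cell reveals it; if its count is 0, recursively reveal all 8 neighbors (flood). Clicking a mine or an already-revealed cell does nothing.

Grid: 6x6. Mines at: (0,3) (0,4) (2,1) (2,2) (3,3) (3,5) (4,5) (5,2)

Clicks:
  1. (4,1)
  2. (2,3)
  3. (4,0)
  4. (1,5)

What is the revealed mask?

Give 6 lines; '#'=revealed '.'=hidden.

Click 1 (4,1) count=1: revealed 1 new [(4,1)] -> total=1
Click 2 (2,3) count=2: revealed 1 new [(2,3)] -> total=2
Click 3 (4,0) count=0: revealed 5 new [(3,0) (3,1) (4,0) (5,0) (5,1)] -> total=7
Click 4 (1,5) count=1: revealed 1 new [(1,5)] -> total=8

Answer: ......
.....#
...#..
##....
##....
##....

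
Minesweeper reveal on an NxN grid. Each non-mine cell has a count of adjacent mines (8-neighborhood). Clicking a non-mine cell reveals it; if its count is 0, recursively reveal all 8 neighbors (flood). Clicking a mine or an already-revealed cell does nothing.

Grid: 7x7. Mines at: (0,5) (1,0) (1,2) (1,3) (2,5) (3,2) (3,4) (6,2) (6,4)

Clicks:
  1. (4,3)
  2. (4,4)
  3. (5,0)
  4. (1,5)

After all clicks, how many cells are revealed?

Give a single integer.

Answer: 13

Derivation:
Click 1 (4,3) count=2: revealed 1 new [(4,3)] -> total=1
Click 2 (4,4) count=1: revealed 1 new [(4,4)] -> total=2
Click 3 (5,0) count=0: revealed 10 new [(2,0) (2,1) (3,0) (3,1) (4,0) (4,1) (5,0) (5,1) (6,0) (6,1)] -> total=12
Click 4 (1,5) count=2: revealed 1 new [(1,5)] -> total=13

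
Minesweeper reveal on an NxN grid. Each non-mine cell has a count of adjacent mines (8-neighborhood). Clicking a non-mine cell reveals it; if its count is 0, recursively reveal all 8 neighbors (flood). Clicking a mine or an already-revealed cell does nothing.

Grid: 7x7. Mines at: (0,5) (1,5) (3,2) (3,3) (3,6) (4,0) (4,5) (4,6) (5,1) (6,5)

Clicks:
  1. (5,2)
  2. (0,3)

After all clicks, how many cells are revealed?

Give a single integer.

Answer: 18

Derivation:
Click 1 (5,2) count=1: revealed 1 new [(5,2)] -> total=1
Click 2 (0,3) count=0: revealed 17 new [(0,0) (0,1) (0,2) (0,3) (0,4) (1,0) (1,1) (1,2) (1,3) (1,4) (2,0) (2,1) (2,2) (2,3) (2,4) (3,0) (3,1)] -> total=18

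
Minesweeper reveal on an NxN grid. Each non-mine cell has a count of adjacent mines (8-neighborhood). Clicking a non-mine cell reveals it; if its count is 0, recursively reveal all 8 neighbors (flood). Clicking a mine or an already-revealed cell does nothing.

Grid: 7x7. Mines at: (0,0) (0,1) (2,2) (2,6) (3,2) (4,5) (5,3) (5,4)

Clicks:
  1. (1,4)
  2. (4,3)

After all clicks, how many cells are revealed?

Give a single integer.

Answer: 17

Derivation:
Click 1 (1,4) count=0: revealed 16 new [(0,2) (0,3) (0,4) (0,5) (0,6) (1,2) (1,3) (1,4) (1,5) (1,6) (2,3) (2,4) (2,5) (3,3) (3,4) (3,5)] -> total=16
Click 2 (4,3) count=3: revealed 1 new [(4,3)] -> total=17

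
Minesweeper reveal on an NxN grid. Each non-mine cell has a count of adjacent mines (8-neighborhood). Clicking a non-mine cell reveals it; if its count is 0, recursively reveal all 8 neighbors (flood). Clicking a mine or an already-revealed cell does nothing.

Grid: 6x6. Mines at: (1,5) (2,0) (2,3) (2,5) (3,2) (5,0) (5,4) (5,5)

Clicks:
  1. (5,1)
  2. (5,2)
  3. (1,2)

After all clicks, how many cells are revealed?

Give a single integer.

Click 1 (5,1) count=1: revealed 1 new [(5,1)] -> total=1
Click 2 (5,2) count=0: revealed 5 new [(4,1) (4,2) (4,3) (5,2) (5,3)] -> total=6
Click 3 (1,2) count=1: revealed 1 new [(1,2)] -> total=7

Answer: 7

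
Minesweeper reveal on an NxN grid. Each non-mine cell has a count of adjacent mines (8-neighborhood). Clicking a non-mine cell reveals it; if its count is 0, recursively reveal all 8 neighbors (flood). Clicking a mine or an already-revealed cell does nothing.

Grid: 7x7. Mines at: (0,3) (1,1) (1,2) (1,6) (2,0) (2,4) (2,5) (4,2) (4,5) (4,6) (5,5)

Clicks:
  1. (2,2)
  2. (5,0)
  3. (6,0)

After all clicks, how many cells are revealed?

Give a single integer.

Click 1 (2,2) count=2: revealed 1 new [(2,2)] -> total=1
Click 2 (5,0) count=0: revealed 14 new [(3,0) (3,1) (4,0) (4,1) (5,0) (5,1) (5,2) (5,3) (5,4) (6,0) (6,1) (6,2) (6,3) (6,4)] -> total=15
Click 3 (6,0) count=0: revealed 0 new [(none)] -> total=15

Answer: 15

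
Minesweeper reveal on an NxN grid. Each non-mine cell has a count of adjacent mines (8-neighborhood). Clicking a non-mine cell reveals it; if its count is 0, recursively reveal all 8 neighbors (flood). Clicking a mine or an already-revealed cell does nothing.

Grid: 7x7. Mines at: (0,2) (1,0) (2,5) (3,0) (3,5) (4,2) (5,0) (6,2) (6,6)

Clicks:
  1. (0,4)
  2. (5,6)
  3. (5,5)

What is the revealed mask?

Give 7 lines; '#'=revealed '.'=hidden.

Click 1 (0,4) count=0: revealed 8 new [(0,3) (0,4) (0,5) (0,6) (1,3) (1,4) (1,5) (1,6)] -> total=8
Click 2 (5,6) count=1: revealed 1 new [(5,6)] -> total=9
Click 3 (5,5) count=1: revealed 1 new [(5,5)] -> total=10

Answer: ...####
...####
.......
.......
.......
.....##
.......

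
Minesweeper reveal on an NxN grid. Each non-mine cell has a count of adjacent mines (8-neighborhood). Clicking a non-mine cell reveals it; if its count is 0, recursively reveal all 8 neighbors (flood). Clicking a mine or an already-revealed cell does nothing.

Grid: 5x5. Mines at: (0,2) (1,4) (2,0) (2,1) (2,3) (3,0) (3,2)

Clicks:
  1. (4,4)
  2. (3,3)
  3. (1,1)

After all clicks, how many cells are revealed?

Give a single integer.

Click 1 (4,4) count=0: revealed 4 new [(3,3) (3,4) (4,3) (4,4)] -> total=4
Click 2 (3,3) count=2: revealed 0 new [(none)] -> total=4
Click 3 (1,1) count=3: revealed 1 new [(1,1)] -> total=5

Answer: 5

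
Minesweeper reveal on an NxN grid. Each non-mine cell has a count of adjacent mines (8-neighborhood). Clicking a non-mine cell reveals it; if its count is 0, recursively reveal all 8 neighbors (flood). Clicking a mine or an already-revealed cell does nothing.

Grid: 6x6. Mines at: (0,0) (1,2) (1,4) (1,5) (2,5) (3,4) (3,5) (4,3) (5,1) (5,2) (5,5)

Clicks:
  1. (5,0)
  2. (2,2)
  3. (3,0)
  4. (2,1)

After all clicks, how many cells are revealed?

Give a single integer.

Click 1 (5,0) count=1: revealed 1 new [(5,0)] -> total=1
Click 2 (2,2) count=1: revealed 1 new [(2,2)] -> total=2
Click 3 (3,0) count=0: revealed 10 new [(1,0) (1,1) (2,0) (2,1) (3,0) (3,1) (3,2) (4,0) (4,1) (4,2)] -> total=12
Click 4 (2,1) count=1: revealed 0 new [(none)] -> total=12

Answer: 12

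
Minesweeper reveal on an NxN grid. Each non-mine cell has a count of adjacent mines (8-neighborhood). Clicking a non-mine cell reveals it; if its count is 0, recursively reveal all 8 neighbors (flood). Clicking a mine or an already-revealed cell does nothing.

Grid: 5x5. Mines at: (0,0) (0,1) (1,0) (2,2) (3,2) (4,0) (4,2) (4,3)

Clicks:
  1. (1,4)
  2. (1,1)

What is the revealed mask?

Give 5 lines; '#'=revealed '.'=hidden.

Click 1 (1,4) count=0: revealed 10 new [(0,2) (0,3) (0,4) (1,2) (1,3) (1,4) (2,3) (2,4) (3,3) (3,4)] -> total=10
Click 2 (1,1) count=4: revealed 1 new [(1,1)] -> total=11

Answer: ..###
.####
...##
...##
.....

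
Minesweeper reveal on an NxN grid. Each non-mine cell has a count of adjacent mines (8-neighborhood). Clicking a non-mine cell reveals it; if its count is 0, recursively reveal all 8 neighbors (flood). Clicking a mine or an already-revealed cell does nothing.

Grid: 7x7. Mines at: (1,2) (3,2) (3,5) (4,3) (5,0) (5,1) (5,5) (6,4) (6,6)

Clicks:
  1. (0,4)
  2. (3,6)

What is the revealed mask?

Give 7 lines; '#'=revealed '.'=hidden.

Click 1 (0,4) count=0: revealed 12 new [(0,3) (0,4) (0,5) (0,6) (1,3) (1,4) (1,5) (1,6) (2,3) (2,4) (2,5) (2,6)] -> total=12
Click 2 (3,6) count=1: revealed 1 new [(3,6)] -> total=13

Answer: ...####
...####
...####
......#
.......
.......
.......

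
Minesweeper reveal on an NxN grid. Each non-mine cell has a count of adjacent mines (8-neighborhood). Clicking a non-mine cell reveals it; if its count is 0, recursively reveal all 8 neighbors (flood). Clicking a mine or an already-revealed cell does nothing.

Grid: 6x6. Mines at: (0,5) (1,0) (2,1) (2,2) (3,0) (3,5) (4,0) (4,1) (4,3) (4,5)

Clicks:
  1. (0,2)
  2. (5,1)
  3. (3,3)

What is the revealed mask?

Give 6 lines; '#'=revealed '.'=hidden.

Answer: .####.
.####.
......
...#..
......
.#....

Derivation:
Click 1 (0,2) count=0: revealed 8 new [(0,1) (0,2) (0,3) (0,4) (1,1) (1,2) (1,3) (1,4)] -> total=8
Click 2 (5,1) count=2: revealed 1 new [(5,1)] -> total=9
Click 3 (3,3) count=2: revealed 1 new [(3,3)] -> total=10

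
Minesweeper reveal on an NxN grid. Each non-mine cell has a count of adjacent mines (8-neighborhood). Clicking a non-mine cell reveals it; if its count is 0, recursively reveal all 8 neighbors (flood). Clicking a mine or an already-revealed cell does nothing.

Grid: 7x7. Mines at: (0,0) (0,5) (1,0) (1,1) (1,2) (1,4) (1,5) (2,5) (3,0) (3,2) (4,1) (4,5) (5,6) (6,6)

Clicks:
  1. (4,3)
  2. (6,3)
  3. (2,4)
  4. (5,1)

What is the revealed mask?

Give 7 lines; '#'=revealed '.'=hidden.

Click 1 (4,3) count=1: revealed 1 new [(4,3)] -> total=1
Click 2 (6,3) count=0: revealed 14 new [(4,2) (4,4) (5,0) (5,1) (5,2) (5,3) (5,4) (5,5) (6,0) (6,1) (6,2) (6,3) (6,4) (6,5)] -> total=15
Click 3 (2,4) count=3: revealed 1 new [(2,4)] -> total=16
Click 4 (5,1) count=1: revealed 0 new [(none)] -> total=16

Answer: .......
.......
....#..
.......
..###..
######.
######.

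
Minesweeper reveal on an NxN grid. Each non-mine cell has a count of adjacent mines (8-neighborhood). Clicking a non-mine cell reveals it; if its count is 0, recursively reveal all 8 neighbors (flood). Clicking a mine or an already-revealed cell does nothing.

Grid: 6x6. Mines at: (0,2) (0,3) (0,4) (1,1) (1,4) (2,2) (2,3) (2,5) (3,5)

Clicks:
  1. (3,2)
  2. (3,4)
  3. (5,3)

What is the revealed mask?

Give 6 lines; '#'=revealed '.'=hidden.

Answer: ......
......
##....
#####.
######
######

Derivation:
Click 1 (3,2) count=2: revealed 1 new [(3,2)] -> total=1
Click 2 (3,4) count=3: revealed 1 new [(3,4)] -> total=2
Click 3 (5,3) count=0: revealed 17 new [(2,0) (2,1) (3,0) (3,1) (3,3) (4,0) (4,1) (4,2) (4,3) (4,4) (4,5) (5,0) (5,1) (5,2) (5,3) (5,4) (5,5)] -> total=19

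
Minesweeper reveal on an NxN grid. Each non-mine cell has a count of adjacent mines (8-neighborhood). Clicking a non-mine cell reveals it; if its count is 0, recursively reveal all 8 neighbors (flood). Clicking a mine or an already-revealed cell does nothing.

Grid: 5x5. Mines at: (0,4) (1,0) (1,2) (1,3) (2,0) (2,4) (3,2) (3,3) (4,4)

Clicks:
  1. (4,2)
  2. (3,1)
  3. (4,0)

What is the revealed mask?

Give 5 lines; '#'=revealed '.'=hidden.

Answer: .....
.....
.....
##...
###..

Derivation:
Click 1 (4,2) count=2: revealed 1 new [(4,2)] -> total=1
Click 2 (3,1) count=2: revealed 1 new [(3,1)] -> total=2
Click 3 (4,0) count=0: revealed 3 new [(3,0) (4,0) (4,1)] -> total=5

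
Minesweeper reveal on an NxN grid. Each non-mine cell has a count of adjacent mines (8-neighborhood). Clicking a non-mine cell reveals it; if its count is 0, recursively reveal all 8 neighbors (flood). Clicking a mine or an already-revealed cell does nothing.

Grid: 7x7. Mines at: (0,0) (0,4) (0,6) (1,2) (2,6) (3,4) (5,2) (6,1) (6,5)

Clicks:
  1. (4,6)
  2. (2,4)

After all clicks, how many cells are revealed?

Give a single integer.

Answer: 7

Derivation:
Click 1 (4,6) count=0: revealed 6 new [(3,5) (3,6) (4,5) (4,6) (5,5) (5,6)] -> total=6
Click 2 (2,4) count=1: revealed 1 new [(2,4)] -> total=7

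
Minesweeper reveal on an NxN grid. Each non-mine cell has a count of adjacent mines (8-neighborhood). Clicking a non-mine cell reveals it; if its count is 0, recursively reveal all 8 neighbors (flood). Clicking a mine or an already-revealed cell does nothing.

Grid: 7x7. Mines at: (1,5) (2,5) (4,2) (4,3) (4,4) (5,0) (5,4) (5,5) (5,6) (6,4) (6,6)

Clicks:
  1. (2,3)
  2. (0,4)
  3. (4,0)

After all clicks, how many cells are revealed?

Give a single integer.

Answer: 22

Derivation:
Click 1 (2,3) count=0: revealed 22 new [(0,0) (0,1) (0,2) (0,3) (0,4) (1,0) (1,1) (1,2) (1,3) (1,4) (2,0) (2,1) (2,2) (2,3) (2,4) (3,0) (3,1) (3,2) (3,3) (3,4) (4,0) (4,1)] -> total=22
Click 2 (0,4) count=1: revealed 0 new [(none)] -> total=22
Click 3 (4,0) count=1: revealed 0 new [(none)] -> total=22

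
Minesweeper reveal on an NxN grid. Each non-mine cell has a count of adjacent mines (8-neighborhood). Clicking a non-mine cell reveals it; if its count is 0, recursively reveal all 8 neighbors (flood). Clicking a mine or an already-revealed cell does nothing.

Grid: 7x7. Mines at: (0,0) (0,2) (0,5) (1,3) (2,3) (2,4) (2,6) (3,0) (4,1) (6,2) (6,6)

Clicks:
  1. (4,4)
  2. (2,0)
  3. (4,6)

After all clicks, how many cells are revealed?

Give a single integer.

Click 1 (4,4) count=0: revealed 18 new [(3,2) (3,3) (3,4) (3,5) (3,6) (4,2) (4,3) (4,4) (4,5) (4,6) (5,2) (5,3) (5,4) (5,5) (5,6) (6,3) (6,4) (6,5)] -> total=18
Click 2 (2,0) count=1: revealed 1 new [(2,0)] -> total=19
Click 3 (4,6) count=0: revealed 0 new [(none)] -> total=19

Answer: 19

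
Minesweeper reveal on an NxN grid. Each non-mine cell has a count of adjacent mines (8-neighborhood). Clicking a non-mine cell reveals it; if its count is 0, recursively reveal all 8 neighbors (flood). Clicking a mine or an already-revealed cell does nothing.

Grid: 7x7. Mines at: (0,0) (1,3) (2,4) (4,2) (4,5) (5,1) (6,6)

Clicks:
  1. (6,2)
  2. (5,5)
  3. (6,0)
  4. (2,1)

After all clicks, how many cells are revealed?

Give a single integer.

Click 1 (6,2) count=1: revealed 1 new [(6,2)] -> total=1
Click 2 (5,5) count=2: revealed 1 new [(5,5)] -> total=2
Click 3 (6,0) count=1: revealed 1 new [(6,0)] -> total=3
Click 4 (2,1) count=0: revealed 11 new [(1,0) (1,1) (1,2) (2,0) (2,1) (2,2) (3,0) (3,1) (3,2) (4,0) (4,1)] -> total=14

Answer: 14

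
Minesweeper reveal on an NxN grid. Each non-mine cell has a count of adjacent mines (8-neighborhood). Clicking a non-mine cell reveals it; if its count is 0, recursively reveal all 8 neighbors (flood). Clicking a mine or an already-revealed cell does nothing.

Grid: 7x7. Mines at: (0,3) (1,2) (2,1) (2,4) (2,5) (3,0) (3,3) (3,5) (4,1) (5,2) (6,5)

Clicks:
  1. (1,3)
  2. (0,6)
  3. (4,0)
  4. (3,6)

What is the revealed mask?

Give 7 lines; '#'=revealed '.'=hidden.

Answer: ....###
...####
.......
......#
#......
.......
.......

Derivation:
Click 1 (1,3) count=3: revealed 1 new [(1,3)] -> total=1
Click 2 (0,6) count=0: revealed 6 new [(0,4) (0,5) (0,6) (1,4) (1,5) (1,6)] -> total=7
Click 3 (4,0) count=2: revealed 1 new [(4,0)] -> total=8
Click 4 (3,6) count=2: revealed 1 new [(3,6)] -> total=9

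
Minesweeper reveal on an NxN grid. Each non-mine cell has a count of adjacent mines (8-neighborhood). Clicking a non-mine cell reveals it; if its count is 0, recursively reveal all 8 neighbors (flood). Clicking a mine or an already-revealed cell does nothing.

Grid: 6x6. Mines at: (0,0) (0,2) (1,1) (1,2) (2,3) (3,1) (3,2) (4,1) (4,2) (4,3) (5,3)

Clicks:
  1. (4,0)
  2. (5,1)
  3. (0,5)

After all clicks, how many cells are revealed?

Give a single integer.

Click 1 (4,0) count=2: revealed 1 new [(4,0)] -> total=1
Click 2 (5,1) count=2: revealed 1 new [(5,1)] -> total=2
Click 3 (0,5) count=0: revealed 14 new [(0,3) (0,4) (0,5) (1,3) (1,4) (1,5) (2,4) (2,5) (3,4) (3,5) (4,4) (4,5) (5,4) (5,5)] -> total=16

Answer: 16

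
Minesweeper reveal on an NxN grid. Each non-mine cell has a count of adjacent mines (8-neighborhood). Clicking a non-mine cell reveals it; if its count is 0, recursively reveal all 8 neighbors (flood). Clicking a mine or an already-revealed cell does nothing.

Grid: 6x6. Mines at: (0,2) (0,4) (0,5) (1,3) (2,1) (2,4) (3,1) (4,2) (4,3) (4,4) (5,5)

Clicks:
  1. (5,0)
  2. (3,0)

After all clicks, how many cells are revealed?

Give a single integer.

Click 1 (5,0) count=0: revealed 4 new [(4,0) (4,1) (5,0) (5,1)] -> total=4
Click 2 (3,0) count=2: revealed 1 new [(3,0)] -> total=5

Answer: 5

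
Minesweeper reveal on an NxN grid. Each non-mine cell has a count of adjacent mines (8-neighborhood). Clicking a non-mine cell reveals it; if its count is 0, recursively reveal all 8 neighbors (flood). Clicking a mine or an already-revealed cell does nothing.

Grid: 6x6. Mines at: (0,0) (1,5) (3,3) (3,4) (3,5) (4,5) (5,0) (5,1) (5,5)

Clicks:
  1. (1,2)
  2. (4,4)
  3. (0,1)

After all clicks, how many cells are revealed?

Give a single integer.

Click 1 (1,2) count=0: revealed 20 new [(0,1) (0,2) (0,3) (0,4) (1,0) (1,1) (1,2) (1,3) (1,4) (2,0) (2,1) (2,2) (2,3) (2,4) (3,0) (3,1) (3,2) (4,0) (4,1) (4,2)] -> total=20
Click 2 (4,4) count=5: revealed 1 new [(4,4)] -> total=21
Click 3 (0,1) count=1: revealed 0 new [(none)] -> total=21

Answer: 21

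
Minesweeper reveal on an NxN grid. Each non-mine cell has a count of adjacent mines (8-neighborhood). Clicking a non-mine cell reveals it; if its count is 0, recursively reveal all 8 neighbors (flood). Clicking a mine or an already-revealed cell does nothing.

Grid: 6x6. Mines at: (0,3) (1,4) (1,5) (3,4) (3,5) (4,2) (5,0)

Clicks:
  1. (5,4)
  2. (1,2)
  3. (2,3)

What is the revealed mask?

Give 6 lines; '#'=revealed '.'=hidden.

Answer: ......
..#...
...#..
......
...###
...###

Derivation:
Click 1 (5,4) count=0: revealed 6 new [(4,3) (4,4) (4,5) (5,3) (5,4) (5,5)] -> total=6
Click 2 (1,2) count=1: revealed 1 new [(1,2)] -> total=7
Click 3 (2,3) count=2: revealed 1 new [(2,3)] -> total=8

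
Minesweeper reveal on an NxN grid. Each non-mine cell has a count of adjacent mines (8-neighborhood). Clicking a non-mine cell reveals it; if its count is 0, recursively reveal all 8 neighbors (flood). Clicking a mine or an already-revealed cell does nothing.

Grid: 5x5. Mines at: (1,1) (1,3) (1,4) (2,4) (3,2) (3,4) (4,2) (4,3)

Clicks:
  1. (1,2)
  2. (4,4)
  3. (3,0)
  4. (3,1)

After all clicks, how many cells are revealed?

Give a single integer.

Answer: 8

Derivation:
Click 1 (1,2) count=2: revealed 1 new [(1,2)] -> total=1
Click 2 (4,4) count=2: revealed 1 new [(4,4)] -> total=2
Click 3 (3,0) count=0: revealed 6 new [(2,0) (2,1) (3,0) (3,1) (4,0) (4,1)] -> total=8
Click 4 (3,1) count=2: revealed 0 new [(none)] -> total=8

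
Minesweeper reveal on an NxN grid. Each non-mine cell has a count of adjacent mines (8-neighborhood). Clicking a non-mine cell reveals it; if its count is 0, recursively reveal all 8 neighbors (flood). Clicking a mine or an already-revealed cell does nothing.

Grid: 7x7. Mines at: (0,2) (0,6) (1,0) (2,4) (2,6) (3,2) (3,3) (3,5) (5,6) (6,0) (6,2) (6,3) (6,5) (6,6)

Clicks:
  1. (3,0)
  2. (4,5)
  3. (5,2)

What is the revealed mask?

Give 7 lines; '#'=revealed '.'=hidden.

Answer: .......
.......
##.....
##.....
##...#.
###....
.......

Derivation:
Click 1 (3,0) count=0: revealed 8 new [(2,0) (2,1) (3,0) (3,1) (4,0) (4,1) (5,0) (5,1)] -> total=8
Click 2 (4,5) count=2: revealed 1 new [(4,5)] -> total=9
Click 3 (5,2) count=2: revealed 1 new [(5,2)] -> total=10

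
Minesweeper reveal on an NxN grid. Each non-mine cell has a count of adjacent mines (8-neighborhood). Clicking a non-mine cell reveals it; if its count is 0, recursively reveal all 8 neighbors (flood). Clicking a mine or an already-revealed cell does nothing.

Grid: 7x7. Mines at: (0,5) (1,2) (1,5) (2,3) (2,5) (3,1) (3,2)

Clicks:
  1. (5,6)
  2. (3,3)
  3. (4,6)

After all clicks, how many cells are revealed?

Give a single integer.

Answer: 25

Derivation:
Click 1 (5,6) count=0: revealed 25 new [(3,3) (3,4) (3,5) (3,6) (4,0) (4,1) (4,2) (4,3) (4,4) (4,5) (4,6) (5,0) (5,1) (5,2) (5,3) (5,4) (5,5) (5,6) (6,0) (6,1) (6,2) (6,3) (6,4) (6,5) (6,6)] -> total=25
Click 2 (3,3) count=2: revealed 0 new [(none)] -> total=25
Click 3 (4,6) count=0: revealed 0 new [(none)] -> total=25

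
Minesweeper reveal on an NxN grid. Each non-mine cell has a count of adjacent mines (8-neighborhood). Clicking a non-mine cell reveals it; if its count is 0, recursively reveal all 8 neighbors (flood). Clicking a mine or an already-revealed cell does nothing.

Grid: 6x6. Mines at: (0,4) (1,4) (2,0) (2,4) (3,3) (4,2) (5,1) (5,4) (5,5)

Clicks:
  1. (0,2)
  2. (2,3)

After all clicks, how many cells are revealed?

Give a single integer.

Answer: 11

Derivation:
Click 1 (0,2) count=0: revealed 11 new [(0,0) (0,1) (0,2) (0,3) (1,0) (1,1) (1,2) (1,3) (2,1) (2,2) (2,3)] -> total=11
Click 2 (2,3) count=3: revealed 0 new [(none)] -> total=11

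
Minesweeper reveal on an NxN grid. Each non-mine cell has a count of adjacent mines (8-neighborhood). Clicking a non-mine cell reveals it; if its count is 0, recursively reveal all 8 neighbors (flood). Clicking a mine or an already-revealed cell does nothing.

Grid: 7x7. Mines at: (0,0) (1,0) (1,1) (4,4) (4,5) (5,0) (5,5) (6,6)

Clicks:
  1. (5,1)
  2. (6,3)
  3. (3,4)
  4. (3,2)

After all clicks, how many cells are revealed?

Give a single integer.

Answer: 36

Derivation:
Click 1 (5,1) count=1: revealed 1 new [(5,1)] -> total=1
Click 2 (6,3) count=0: revealed 35 new [(0,2) (0,3) (0,4) (0,5) (0,6) (1,2) (1,3) (1,4) (1,5) (1,6) (2,0) (2,1) (2,2) (2,3) (2,4) (2,5) (2,6) (3,0) (3,1) (3,2) (3,3) (3,4) (3,5) (3,6) (4,0) (4,1) (4,2) (4,3) (5,2) (5,3) (5,4) (6,1) (6,2) (6,3) (6,4)] -> total=36
Click 3 (3,4) count=2: revealed 0 new [(none)] -> total=36
Click 4 (3,2) count=0: revealed 0 new [(none)] -> total=36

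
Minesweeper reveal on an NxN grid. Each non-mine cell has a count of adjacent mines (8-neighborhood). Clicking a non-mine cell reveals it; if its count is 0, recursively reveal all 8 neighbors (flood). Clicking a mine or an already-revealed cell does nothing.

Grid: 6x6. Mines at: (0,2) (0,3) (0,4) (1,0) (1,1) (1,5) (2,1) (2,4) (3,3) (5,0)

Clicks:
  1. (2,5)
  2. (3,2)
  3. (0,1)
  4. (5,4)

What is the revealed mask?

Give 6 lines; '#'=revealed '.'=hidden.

Click 1 (2,5) count=2: revealed 1 new [(2,5)] -> total=1
Click 2 (3,2) count=2: revealed 1 new [(3,2)] -> total=2
Click 3 (0,1) count=3: revealed 1 new [(0,1)] -> total=3
Click 4 (5,4) count=0: revealed 12 new [(3,4) (3,5) (4,1) (4,2) (4,3) (4,4) (4,5) (5,1) (5,2) (5,3) (5,4) (5,5)] -> total=15

Answer: .#....
......
.....#
..#.##
.#####
.#####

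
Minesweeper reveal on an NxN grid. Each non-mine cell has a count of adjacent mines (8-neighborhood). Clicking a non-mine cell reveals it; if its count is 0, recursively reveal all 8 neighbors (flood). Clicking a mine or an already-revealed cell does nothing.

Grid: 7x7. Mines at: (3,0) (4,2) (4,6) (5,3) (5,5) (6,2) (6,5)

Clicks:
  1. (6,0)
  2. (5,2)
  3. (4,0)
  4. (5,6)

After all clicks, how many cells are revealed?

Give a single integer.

Click 1 (6,0) count=0: revealed 6 new [(4,0) (4,1) (5,0) (5,1) (6,0) (6,1)] -> total=6
Click 2 (5,2) count=3: revealed 1 new [(5,2)] -> total=7
Click 3 (4,0) count=1: revealed 0 new [(none)] -> total=7
Click 4 (5,6) count=3: revealed 1 new [(5,6)] -> total=8

Answer: 8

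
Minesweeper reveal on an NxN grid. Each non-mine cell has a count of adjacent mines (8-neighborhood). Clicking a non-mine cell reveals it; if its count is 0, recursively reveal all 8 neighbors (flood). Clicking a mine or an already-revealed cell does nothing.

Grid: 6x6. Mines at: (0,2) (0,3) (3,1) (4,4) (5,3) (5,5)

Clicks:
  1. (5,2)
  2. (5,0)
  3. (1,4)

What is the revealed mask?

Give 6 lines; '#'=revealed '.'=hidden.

Click 1 (5,2) count=1: revealed 1 new [(5,2)] -> total=1
Click 2 (5,0) count=0: revealed 5 new [(4,0) (4,1) (4,2) (5,0) (5,1)] -> total=6
Click 3 (1,4) count=1: revealed 1 new [(1,4)] -> total=7

Answer: ......
....#.
......
......
###...
###...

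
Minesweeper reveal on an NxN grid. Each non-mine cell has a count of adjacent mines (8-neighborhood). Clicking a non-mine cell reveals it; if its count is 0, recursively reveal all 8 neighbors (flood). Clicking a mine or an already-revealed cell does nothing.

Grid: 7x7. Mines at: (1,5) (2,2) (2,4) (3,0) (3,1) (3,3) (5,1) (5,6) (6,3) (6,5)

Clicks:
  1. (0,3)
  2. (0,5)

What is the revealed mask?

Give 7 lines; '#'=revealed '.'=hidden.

Click 1 (0,3) count=0: revealed 12 new [(0,0) (0,1) (0,2) (0,3) (0,4) (1,0) (1,1) (1,2) (1,3) (1,4) (2,0) (2,1)] -> total=12
Click 2 (0,5) count=1: revealed 1 new [(0,5)] -> total=13

Answer: ######.
#####..
##.....
.......
.......
.......
.......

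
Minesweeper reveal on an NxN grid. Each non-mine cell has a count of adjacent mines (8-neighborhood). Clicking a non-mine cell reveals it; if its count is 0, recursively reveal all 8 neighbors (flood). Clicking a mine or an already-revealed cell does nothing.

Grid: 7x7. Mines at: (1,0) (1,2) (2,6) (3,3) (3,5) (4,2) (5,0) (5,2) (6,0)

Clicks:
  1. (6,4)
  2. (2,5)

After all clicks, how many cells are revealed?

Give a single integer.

Click 1 (6,4) count=0: revealed 12 new [(4,3) (4,4) (4,5) (4,6) (5,3) (5,4) (5,5) (5,6) (6,3) (6,4) (6,5) (6,6)] -> total=12
Click 2 (2,5) count=2: revealed 1 new [(2,5)] -> total=13

Answer: 13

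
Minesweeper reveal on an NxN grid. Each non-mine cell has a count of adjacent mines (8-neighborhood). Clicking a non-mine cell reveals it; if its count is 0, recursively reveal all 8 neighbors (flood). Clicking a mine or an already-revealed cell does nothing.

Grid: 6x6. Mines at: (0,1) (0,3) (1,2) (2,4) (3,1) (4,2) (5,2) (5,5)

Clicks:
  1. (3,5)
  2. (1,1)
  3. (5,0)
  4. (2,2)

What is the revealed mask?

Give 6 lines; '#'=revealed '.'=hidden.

Answer: ......
.#....
..#...
.....#
##....
##....

Derivation:
Click 1 (3,5) count=1: revealed 1 new [(3,5)] -> total=1
Click 2 (1,1) count=2: revealed 1 new [(1,1)] -> total=2
Click 3 (5,0) count=0: revealed 4 new [(4,0) (4,1) (5,0) (5,1)] -> total=6
Click 4 (2,2) count=2: revealed 1 new [(2,2)] -> total=7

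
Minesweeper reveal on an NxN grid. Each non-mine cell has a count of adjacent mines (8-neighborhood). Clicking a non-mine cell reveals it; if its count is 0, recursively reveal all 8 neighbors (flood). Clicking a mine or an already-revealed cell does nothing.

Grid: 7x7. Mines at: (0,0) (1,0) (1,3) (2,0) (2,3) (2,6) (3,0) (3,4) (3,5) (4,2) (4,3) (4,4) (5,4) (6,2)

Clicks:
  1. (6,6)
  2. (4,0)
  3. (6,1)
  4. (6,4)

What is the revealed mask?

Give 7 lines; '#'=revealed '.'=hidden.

Answer: .......
.......
.......
.......
#....##
.....##
.#..###

Derivation:
Click 1 (6,6) count=0: revealed 6 new [(4,5) (4,6) (5,5) (5,6) (6,5) (6,6)] -> total=6
Click 2 (4,0) count=1: revealed 1 new [(4,0)] -> total=7
Click 3 (6,1) count=1: revealed 1 new [(6,1)] -> total=8
Click 4 (6,4) count=1: revealed 1 new [(6,4)] -> total=9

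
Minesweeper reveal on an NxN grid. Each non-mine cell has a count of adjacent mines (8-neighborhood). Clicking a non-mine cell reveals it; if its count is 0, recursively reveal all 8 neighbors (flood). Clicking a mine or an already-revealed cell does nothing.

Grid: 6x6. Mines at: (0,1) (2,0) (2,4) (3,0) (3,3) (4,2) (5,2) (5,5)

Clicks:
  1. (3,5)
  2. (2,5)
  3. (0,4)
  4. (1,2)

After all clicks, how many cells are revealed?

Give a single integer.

Answer: 10

Derivation:
Click 1 (3,5) count=1: revealed 1 new [(3,5)] -> total=1
Click 2 (2,5) count=1: revealed 1 new [(2,5)] -> total=2
Click 3 (0,4) count=0: revealed 8 new [(0,2) (0,3) (0,4) (0,5) (1,2) (1,3) (1,4) (1,5)] -> total=10
Click 4 (1,2) count=1: revealed 0 new [(none)] -> total=10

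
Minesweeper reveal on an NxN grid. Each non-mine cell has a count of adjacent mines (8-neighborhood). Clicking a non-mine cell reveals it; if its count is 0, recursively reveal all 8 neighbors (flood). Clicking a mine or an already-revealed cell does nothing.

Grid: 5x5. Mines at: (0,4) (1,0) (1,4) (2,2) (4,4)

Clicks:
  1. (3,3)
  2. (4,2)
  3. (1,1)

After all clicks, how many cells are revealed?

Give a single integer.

Click 1 (3,3) count=2: revealed 1 new [(3,3)] -> total=1
Click 2 (4,2) count=0: revealed 9 new [(2,0) (2,1) (3,0) (3,1) (3,2) (4,0) (4,1) (4,2) (4,3)] -> total=10
Click 3 (1,1) count=2: revealed 1 new [(1,1)] -> total=11

Answer: 11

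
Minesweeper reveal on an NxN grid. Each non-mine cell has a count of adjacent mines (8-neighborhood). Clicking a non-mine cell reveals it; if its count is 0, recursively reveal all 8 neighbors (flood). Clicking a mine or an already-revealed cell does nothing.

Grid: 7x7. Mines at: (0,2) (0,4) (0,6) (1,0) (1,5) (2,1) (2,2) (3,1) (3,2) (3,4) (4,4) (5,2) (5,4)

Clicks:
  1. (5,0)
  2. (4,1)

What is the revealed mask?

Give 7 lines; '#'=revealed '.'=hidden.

Click 1 (5,0) count=0: revealed 6 new [(4,0) (4,1) (5,0) (5,1) (6,0) (6,1)] -> total=6
Click 2 (4,1) count=3: revealed 0 new [(none)] -> total=6

Answer: .......
.......
.......
.......
##.....
##.....
##.....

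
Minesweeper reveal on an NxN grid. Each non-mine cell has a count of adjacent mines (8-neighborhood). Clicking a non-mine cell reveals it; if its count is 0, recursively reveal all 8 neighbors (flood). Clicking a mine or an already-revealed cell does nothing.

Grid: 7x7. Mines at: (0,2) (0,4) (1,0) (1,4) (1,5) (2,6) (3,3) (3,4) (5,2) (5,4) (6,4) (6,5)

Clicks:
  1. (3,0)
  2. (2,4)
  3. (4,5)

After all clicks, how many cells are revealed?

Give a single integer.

Click 1 (3,0) count=0: revealed 13 new [(2,0) (2,1) (2,2) (3,0) (3,1) (3,2) (4,0) (4,1) (4,2) (5,0) (5,1) (6,0) (6,1)] -> total=13
Click 2 (2,4) count=4: revealed 1 new [(2,4)] -> total=14
Click 3 (4,5) count=2: revealed 1 new [(4,5)] -> total=15

Answer: 15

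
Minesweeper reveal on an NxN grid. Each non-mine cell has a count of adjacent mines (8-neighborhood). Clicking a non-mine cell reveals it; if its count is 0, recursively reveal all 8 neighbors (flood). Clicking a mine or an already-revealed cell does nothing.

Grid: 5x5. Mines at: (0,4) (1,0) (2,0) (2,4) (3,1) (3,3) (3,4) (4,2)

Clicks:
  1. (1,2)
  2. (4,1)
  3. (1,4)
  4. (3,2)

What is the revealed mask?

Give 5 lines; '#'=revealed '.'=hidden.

Click 1 (1,2) count=0: revealed 9 new [(0,1) (0,2) (0,3) (1,1) (1,2) (1,3) (2,1) (2,2) (2,3)] -> total=9
Click 2 (4,1) count=2: revealed 1 new [(4,1)] -> total=10
Click 3 (1,4) count=2: revealed 1 new [(1,4)] -> total=11
Click 4 (3,2) count=3: revealed 1 new [(3,2)] -> total=12

Answer: .###.
.####
.###.
..#..
.#...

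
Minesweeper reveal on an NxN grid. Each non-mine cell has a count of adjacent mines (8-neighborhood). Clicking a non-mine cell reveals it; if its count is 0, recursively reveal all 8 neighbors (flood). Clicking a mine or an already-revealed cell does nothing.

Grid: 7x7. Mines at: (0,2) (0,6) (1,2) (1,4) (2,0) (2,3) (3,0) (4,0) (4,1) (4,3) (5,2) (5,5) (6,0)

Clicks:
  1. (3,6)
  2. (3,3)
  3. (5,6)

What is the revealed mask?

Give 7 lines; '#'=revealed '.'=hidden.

Answer: .......
.....##
....###
...####
....###
......#
.......

Derivation:
Click 1 (3,6) count=0: revealed 11 new [(1,5) (1,6) (2,4) (2,5) (2,6) (3,4) (3,5) (3,6) (4,4) (4,5) (4,6)] -> total=11
Click 2 (3,3) count=2: revealed 1 new [(3,3)] -> total=12
Click 3 (5,6) count=1: revealed 1 new [(5,6)] -> total=13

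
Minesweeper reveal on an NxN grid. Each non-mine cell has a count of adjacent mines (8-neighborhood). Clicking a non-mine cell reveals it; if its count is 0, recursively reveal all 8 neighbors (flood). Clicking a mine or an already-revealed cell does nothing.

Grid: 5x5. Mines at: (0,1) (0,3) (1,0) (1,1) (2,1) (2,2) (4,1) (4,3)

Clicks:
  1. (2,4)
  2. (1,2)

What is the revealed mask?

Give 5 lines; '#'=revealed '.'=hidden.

Click 1 (2,4) count=0: revealed 6 new [(1,3) (1,4) (2,3) (2,4) (3,3) (3,4)] -> total=6
Click 2 (1,2) count=5: revealed 1 new [(1,2)] -> total=7

Answer: .....
..###
...##
...##
.....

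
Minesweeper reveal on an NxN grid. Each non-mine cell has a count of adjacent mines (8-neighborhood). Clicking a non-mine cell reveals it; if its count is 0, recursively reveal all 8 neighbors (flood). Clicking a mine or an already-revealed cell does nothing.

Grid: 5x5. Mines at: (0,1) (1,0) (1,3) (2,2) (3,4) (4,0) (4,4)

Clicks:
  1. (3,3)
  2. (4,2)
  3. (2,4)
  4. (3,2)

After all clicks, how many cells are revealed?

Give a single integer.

Answer: 7

Derivation:
Click 1 (3,3) count=3: revealed 1 new [(3,3)] -> total=1
Click 2 (4,2) count=0: revealed 5 new [(3,1) (3,2) (4,1) (4,2) (4,3)] -> total=6
Click 3 (2,4) count=2: revealed 1 new [(2,4)] -> total=7
Click 4 (3,2) count=1: revealed 0 new [(none)] -> total=7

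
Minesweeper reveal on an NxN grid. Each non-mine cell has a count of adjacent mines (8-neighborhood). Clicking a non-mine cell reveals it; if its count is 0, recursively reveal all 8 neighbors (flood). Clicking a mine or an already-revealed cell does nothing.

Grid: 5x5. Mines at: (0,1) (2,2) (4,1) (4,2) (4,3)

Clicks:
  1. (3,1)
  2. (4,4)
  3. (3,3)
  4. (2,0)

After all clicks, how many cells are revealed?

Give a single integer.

Answer: 8

Derivation:
Click 1 (3,1) count=3: revealed 1 new [(3,1)] -> total=1
Click 2 (4,4) count=1: revealed 1 new [(4,4)] -> total=2
Click 3 (3,3) count=3: revealed 1 new [(3,3)] -> total=3
Click 4 (2,0) count=0: revealed 5 new [(1,0) (1,1) (2,0) (2,1) (3,0)] -> total=8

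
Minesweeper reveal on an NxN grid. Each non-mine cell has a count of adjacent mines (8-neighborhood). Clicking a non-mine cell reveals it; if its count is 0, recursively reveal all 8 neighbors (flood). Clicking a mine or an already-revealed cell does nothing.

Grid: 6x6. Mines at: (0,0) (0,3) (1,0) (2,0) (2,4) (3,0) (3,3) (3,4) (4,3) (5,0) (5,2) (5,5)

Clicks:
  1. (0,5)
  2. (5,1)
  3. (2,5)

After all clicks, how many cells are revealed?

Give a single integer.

Answer: 6

Derivation:
Click 1 (0,5) count=0: revealed 4 new [(0,4) (0,5) (1,4) (1,5)] -> total=4
Click 2 (5,1) count=2: revealed 1 new [(5,1)] -> total=5
Click 3 (2,5) count=2: revealed 1 new [(2,5)] -> total=6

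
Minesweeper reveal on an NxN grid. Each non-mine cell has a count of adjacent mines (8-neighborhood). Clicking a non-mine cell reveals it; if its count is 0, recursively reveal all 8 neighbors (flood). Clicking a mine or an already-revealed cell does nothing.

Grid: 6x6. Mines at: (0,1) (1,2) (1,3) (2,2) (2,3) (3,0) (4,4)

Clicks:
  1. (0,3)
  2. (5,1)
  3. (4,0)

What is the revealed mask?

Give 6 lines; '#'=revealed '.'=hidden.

Click 1 (0,3) count=2: revealed 1 new [(0,3)] -> total=1
Click 2 (5,1) count=0: revealed 11 new [(3,1) (3,2) (3,3) (4,0) (4,1) (4,2) (4,3) (5,0) (5,1) (5,2) (5,3)] -> total=12
Click 3 (4,0) count=1: revealed 0 new [(none)] -> total=12

Answer: ...#..
......
......
.###..
####..
####..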